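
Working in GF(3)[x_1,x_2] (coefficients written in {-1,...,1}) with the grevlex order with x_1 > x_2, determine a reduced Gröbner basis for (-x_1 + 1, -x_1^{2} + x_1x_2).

f_1 = -x_1 + 1, LT = x_1.
f_2 = -x_1^{2} + x_1x_2, LT = x_1^{2}.

S(f_1,f_2): lcm = x_1^{2}. S = x_1x_2 - x_1.
  leading term x_1x_2: subtract (-x_2)·f_1 from x_1x_2 - x_1 → -x_1 + x_2
  leading term x_1: subtract (1)·f_1 from -x_1 + x_2 → x_2 - 1
  leading term x_2: no divisor's leading term divides it; move x_2 to the remainder.
  leading term 1: no divisor's leading term divides it; move -1 to the remainder.
  remainder x_2 - 1 ≠ 0; add g_3 = x_2 - 1 to the basis.

The other S-polynomials (S(f_1,g_3), S(f_2,g_3)) all reduce to 0 modulo the current basis, so we have a Gröbner basis.
Inter-reduce: drop elements whose leading term is divisible by another's, tail-reduce, and make monic.

G = {x_1 - 1, x_2 - 1}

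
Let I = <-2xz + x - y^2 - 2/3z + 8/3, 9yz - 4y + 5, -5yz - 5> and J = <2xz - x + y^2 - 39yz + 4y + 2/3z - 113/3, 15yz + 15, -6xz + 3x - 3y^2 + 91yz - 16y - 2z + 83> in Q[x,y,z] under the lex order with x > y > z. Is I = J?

Since reduced Gröbner bases are canonical representatives of ideals under a given ordering, it suffices to compute and compare them.
Buchberger on the first generating set:
f_1 = -2xz + x - y^2 - 2/3z + 8/3, LT = xz.
f_2 = 9yz - 4y + 5, LT = yz.
f_3 = -5yz - 5, LT = yz.

S(f_1,f_2): lcm = xyz. S = -1/18xy - 5/9x + 1/2y^3 + 1/3yz - 4/3y.
  reduce S modulo (f_1, f_2, f_3):
  remainder -1/18xy - 5/9x + 1/2y^3 - 32/27y - 5/27 ≠ 0; add g_4 = -1/18xy - 5/9x + 1/2y^3 - 32/27y - 5/27 to the basis.

S(f_1,f_3): lcm = xyz. S = -1/2xy - x + 1/2y^3 + 1/3yz - 4/3y.
  reduce S modulo (f_1, f_2, f_3, g_4):
  remainder 4x - 4y^3 + 256/27y + 40/27 ≠ 0; add g_5 = 4x - 4y^3 + 256/27y + 40/27 to the basis.

S(f_2,f_3): lcm = yz. S = -4/9y - 4/9.
  reduce S modulo (f_1, f_2, f_3, g_4, g_5):
  remainder -4/9y - 4/9 ≠ 0; add g_6 = -4/9y - 4/9 to the basis.

S(f_1,g_5): lcm = xz. S = -1/2x + y^3z + 1/2y^2 - 64/27yz - 1/27z - 4/3.
  reduce S modulo (f_1, f_2, f_3, g_4, g_5, g_6):
  remainder -1/27z + 1/27 ≠ 0; add g_7 = -1/27z + 1/27 to the basis.

The other S-polynomials (S(f_1,g_4), S(f_2,g_4), S(f_3,g_4), S(f_2,g_5), S(f_3,g_5), S(g_4,g_5), S(f_1,g_6), S(f_2,g_6), S(f_3,g_6), S(g_4,g_6), S(g_5,g_6), S(f_1,g_7), S(f_2,g_7), S(f_3,g_7), S(g_4,g_7), S(g_5,g_7), S(g_6,g_7)) all reduce to 0 modulo the current basis, so we have a Gröbner basis.
Inter-reduce: drop elements whose leading term is divisible by another's, tail-reduce, and make monic.
Reduced Gröbner basis: {x - 1, y + 1, z - 1}.

Buchberger on the second generating set:
h_1 = 2xz - x + y^2 - 39yz + 4y + 2/3z - 113/3, LT = xz.
h_2 = 15yz + 15, LT = yz.
h_3 = -6xz + 3x - 3y^2 + 91yz - 16y - 2z + 83, LT = xz.

S(h_1,h_2): lcm = xyz. S = -1/2xy - x + 1/2y^3 - 39/2y^2z + 2y^2 + 1/3yz - 113/6y.
  reduce S modulo (h_1, h_2, h_3):
  remainder -1/2xy - x + 1/2y^3 + 2y^2 + 2/3y - 1/3 ≠ 0; add k_4 = -1/2xy - x + 1/2y^3 + 2y^2 + 2/3y - 1/3 to the basis.

S(h_1,h_3): lcm = xz. S = -13/3yz - 2/3y - 5.
  reduce S modulo (h_1, h_2, h_3, k_4):
  remainder -2/3y - 2/3 ≠ 0; add k_5 = -2/3y - 2/3 to the basis.

S(h_2,k_5): lcm = yz. S = -z + 1.
  reduce S modulo (h_1, h_2, h_3, k_4, k_5):
  remainder -z + 1 ≠ 0; add k_6 = -z + 1 to the basis.

S(k_4,k_5): lcm = xy. S = x - y^3 - 4y^2 - 4/3y + 2/3.
  reduce S modulo (h_1, h_2, h_3, k_4, k_5, k_6):
  remainder x - 1 ≠ 0; add k_7 = x - 1 to the basis.

The other S-polynomials (S(h_2,h_3), S(h_1,k_4), S(h_2,k_4), S(h_3,k_4), S(h_1,k_5), S(h_3,k_5), S(h_1,k_6), S(h_2,k_6), S(h_3,k_6), S(k_4,k_6), S(k_5,k_6), S(h_1,k_7), S(h_2,k_7), S(h_3,k_7), S(k_4,k_7), S(k_5,k_7), S(k_6,k_7)) all reduce to 0 modulo the current basis, so we have a Gröbner basis.
Inter-reduce: drop elements whose leading term is divisible by another's, tail-reduce, and make monic.
Reduced Gröbner basis: {x - 1, y + 1, z - 1}.

The two bases agree; hence the ideals are identical.

Yes, the ideals are equal.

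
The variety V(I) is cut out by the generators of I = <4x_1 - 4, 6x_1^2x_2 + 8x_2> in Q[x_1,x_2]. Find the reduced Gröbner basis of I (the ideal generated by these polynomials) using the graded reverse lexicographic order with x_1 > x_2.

G = {x_1 - 1, x_2}

This is the nonlinear analogue of row-reducing a linear system.

f_1 = 4x_1 - 4, LT = x_1.
f_2 = 6x_1^2x_2 + 8x_2, LT = x_1^2x_2.

S(f_1,f_2): lcm = x_1^2x_2. S = -x_1x_2 - 4/3x_2.
  leading term x_1x_2: subtract (-1/4x_2)·f_1 from -x_1x_2 - 4/3x_2 → -7/3x_2
  leading term x_2: no divisor's leading term divides it; move -7/3x_2 to the remainder.
  remainder -7/3x_2 ≠ 0; add g_3 = -7/3x_2 to the basis.

S(f_1,g_3): leading monomials are coprime, so the S-polynomial reduces to 0 (Buchberger's first criterion).
S(f_2,g_3): lcm = x_1^2x_2. S = 4/3x_2.
  leading term x_2: subtract (-4/7)·g_3 from 4/3x_2 → 0
  remainder 0.

Every S-polynomial of the final basis reduces to 0, so we have a Gröbner basis.
Inter-reduce: drop elements whose leading term is divisible by another's, tail-reduce, and make monic.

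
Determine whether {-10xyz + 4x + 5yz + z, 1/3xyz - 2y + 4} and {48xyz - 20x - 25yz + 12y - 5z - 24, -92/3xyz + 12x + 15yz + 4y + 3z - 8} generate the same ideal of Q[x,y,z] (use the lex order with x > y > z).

Since reduced Gröbner bases are canonical representatives of ideals under a given ordering, it suffices to compute and compare them.
Buchberger on the first generating set:
f_1 = -10xyz + 4x + 5yz + z, LT = xyz.
f_2 = 1/3xyz - 2y + 4, LT = xyz.

S(f_1,f_2): lcm = xyz. S = -2/5x - 1/2yz + 6y - 1/10z - 12.
  reduce S modulo (f_1, f_2):
  remainder -2/5x - 1/2yz + 6y - 1/10z - 12 ≠ 0; add g_3 = -2/5x - 1/2yz + 6y - 1/10z - 12 to the basis.

S(f_1,g_3): lcm = xyz. S = -2/5x - 5/4y^2z^2 + 15y^2z - 1/4yz^2 - 61/2yz - 1/10z.
  reduce S modulo (f_1, f_2, g_3):
  remainder -5/4y^2z^2 + 15y^2z - 1/4yz^2 - 30yz - 6y + 12 ≠ 0; add g_4 = -5/4y^2z^2 + 15y^2z - 1/4yz^2 - 30yz - 6y + 12 to the basis.

The other S-polynomials (S(f_2,g_3), S(f_1,g_4), S(f_2,g_4), S(g_3,g_4)) all reduce to 0 modulo the current basis, so we have a Gröbner basis.
Inter-reduce: drop elements whose leading term is divisible by another's, tail-reduce, and make monic.
Reduced Gröbner basis: {x + 5/4yz - 15y + 1/4z + 30, y^2z^2 - 12y^2z + 1/5yz^2 + 24yz + 24/5y - 48/5}.

Buchberger on the second generating set:
h_1 = 48xyz - 20x - 25yz + 12y - 5z - 24, LT = xyz.
h_2 = -92/3xyz + 12x + 15yz + 4y + 3z - 8, LT = xyz.

S(h_1,h_2): lcm = xyz. S = -7/276x - 35/1104yz + 35/92y - 7/1104z - 35/46.
  reduce S modulo (h_1, h_2):
  remainder -7/276x - 35/1104yz + 35/92y - 7/1104z - 35/46 ≠ 0; add k_3 = -7/276x - 35/1104yz + 35/92y - 7/1104z - 35/46 to the basis.

S(h_1,k_3): lcm = xyz. S = -5/12x - 5/4y^2z^2 + 15y^2z - 1/4yz^2 - 1465/48yz + 1/4y - 5/48z - 1/2.
  reduce S modulo (h_1, h_2, k_3):
  remainder -5/4y^2z^2 + 15y^2z - 1/4yz^2 - 30yz - 6y + 12 ≠ 0; add k_4 = -5/4y^2z^2 + 15y^2z - 1/4yz^2 - 30yz - 6y + 12 to the basis.

The other S-polynomials (S(h_2,k_3), S(h_1,k_4), S(h_2,k_4), S(k_3,k_4)) all reduce to 0 modulo the current basis, so we have a Gröbner basis.
Inter-reduce: drop elements whose leading term is divisible by another's, tail-reduce, and make monic.
Reduced Gröbner basis: {x + 5/4yz - 15y + 1/4z + 30, y^2z^2 - 12y^2z + 1/5yz^2 + 24yz + 24/5y - 48/5}.

Same reduced basis, so the two generating sets span the same ideal.

Yes, the ideals are equal.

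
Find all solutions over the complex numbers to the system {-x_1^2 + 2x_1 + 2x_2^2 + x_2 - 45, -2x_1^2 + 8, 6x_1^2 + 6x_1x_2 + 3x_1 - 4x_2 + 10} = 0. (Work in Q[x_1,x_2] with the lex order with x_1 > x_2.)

Compute a lex Gröbner basis by Buchberger's algorithm.
f_1 = -x_1^2 + 2x_1 + 2x_2^2 + x_2 - 45, LT = x_1^2.
f_2 = -2x_1^2 + 8, LT = x_1^2.
f_3 = 6x_1^2 + 6x_1x_2 + 3x_1 - 4x_2 + 10, LT = x_1^2.

S(f_1,f_2): lcm = x_1^2. S = -2x_1 - 2x_2^2 - x_2 + 49.
  leading term x_1: no divisor's leading term divides it; move -2x_1 to the remainder.
  leading term x_2^2: no divisor's leading term divides it; move -2x_2^2 to the remainder.
  leading term x_2: no divisor's leading term divides it; move -x_2 to the remainder.
  leading term 1: no divisor's leading term divides it; move 49 to the remainder.
  remainder -2x_1 - 2x_2^2 - x_2 + 49 ≠ 0; add h_4 = -2x_1 - 2x_2^2 - x_2 + 49 to the basis.

S(f_1,f_3): lcm = x_1^2. S = -x_1x_2 - 5/2x_1 - 2x_2^2 - 1/3x_2 + 130/3.
  leading term x_1x_2: subtract (1/2x_2)·h_4 from -x_1x_2 - 5/2x_1 - 2x_2^2 - 1/3x_2 + 130/3 → -5/2x_1 + x_2^3 - 3/2x_2^2 - 149/6x_2 + 130/3
  leading term x_1: subtract (5/4)·h_4 from -5/2x_1 + x_2^3 - 3/2x_2^2 - 149/6x_2 + 130/3 → x_2^3 + x_2^2 - 283/12x_2 - 215/12
  leading term x_2^3: no divisor's leading term divides it; move x_2^3 to the remainder.
  leading term x_2^2: no divisor's leading term divides it; move x_2^2 to the remainder.
  leading term x_2: no divisor's leading term divides it; move -283/12x_2 to the remainder.
  leading term 1: no divisor's leading term divides it; move -215/12 to the remainder.
  remainder x_2^3 + x_2^2 - 283/12x_2 - 215/12 ≠ 0; add h_5 = x_2^3 + x_2^2 - 283/12x_2 - 215/12 to the basis.

S(f_1,h_4): lcm = x_1^2. S = -x_1x_2^2 - 1/2x_1x_2 + 45/2x_1 - 2x_2^2 - x_2 + 45.
  leading term x_1x_2^2: subtract (1/2x_2^2)·h_4 from -x_1x_2^2 - 1/2x_1x_2 + 45/2x_1 - 2x_2^2 - x_2 + 45 → -1/2x_1x_2 + 45/2x_1 + x_2^4 + 1/2x_2^3 - 53/2x_2^2 - x_2 + 45
  leading term x_1x_2: subtract (1/4x_2)·h_4 from -1/2x_1x_2 + 45/2x_1 + x_2^4 + 1/2x_2^3 - 53/2x_2^2 - x_2 + 45 → 45/2x_1 + x_2^4 + x_2^3 - 105/4x_2^2 - 53/4x_2 + 45
  leading term x_1: subtract (-45/4)·h_4 from 45/2x_1 + x_2^4 + x_2^3 - 105/4x_2^2 - 53/4x_2 + 45 → x_2^4 + x_2^3 - 195/4x_2^2 - 49/2x_2 + 2385/4
  leading term x_2^4: subtract (x_2)·h_5 from x_2^4 + x_2^3 - 195/4x_2^2 - 49/2x_2 + 2385/4 → -151/6x_2^2 - 79/12x_2 + 2385/4
  leading term x_2^2: no divisor's leading term divides it; move -151/6x_2^2 to the remainder.
  leading term x_2: no divisor's leading term divides it; move -79/12x_2 to the remainder.
  leading term 1: no divisor's leading term divides it; move 2385/4 to the remainder.
  remainder -151/6x_2^2 - 79/12x_2 + 2385/4 ≠ 0; add h_6 = -151/6x_2^2 - 79/12x_2 + 2385/4 to the basis.

S(h_5,h_6): lcm = x_2^3. S = 223/302x_2^2 + 197/1812x_2 - 215/12.
  leading term x_2^2: subtract (-669/22801)·h_6 from 223/302x_2^2 + 197/1812x_2 - 215/12 → -5776/68403x_2 - 28880/68403
  leading term x_2: no divisor's leading term divides it; move -5776/68403x_2 to the remainder.
  leading term 1: no divisor's leading term divides it; move -28880/68403 to the remainder.
  remainder -5776/68403x_2 - 28880/68403 ≠ 0; add h_7 = -5776/68403x_2 - 28880/68403 to the basis.

The other S-polynomials (S(f_2,f_3), S(f_2,h_4), S(f_3,h_4), S(f_1,h_5), S(f_2,h_5), S(f_3,h_5), S(h_4,h_5), S(f_1,h_6), S(f_2,h_6), S(f_3,h_6), S(h_4,h_6), S(f_1,h_7), S(f_2,h_7), S(f_3,h_7), S(h_4,h_7), S(h_5,h_7), S(h_6,h_7)) all reduce to 0 modulo the current basis, so we have a Gröbner basis.
Inter-reduce: drop elements whose leading term is divisible by another's, tail-reduce, and make monic.
Reduced Gröbner basis: {x_1 - 2, x_2 + 5}.

A lex Gröbner basis eliminates variables successively. Here x_2 + 5 depends only on x_2, with roots {-5}; lifting each root through the earlier basis elements recovers the full solutions.
  x_2 = -5: the earlier basis element becomes x_1 - 2 = 0, giving x_1 = 2 — point (2, -5).

{(2, -5)}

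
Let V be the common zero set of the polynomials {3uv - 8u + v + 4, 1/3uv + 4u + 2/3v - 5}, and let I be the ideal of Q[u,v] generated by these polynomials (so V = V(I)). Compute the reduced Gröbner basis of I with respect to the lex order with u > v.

This is the nonlinear analogue of row-reducing a linear system.

f_1 = 3uv - 8u + v + 4, LT = uv.
f_2 = 1/3uv + 4u + 2/3v - 5, LT = uv.

S(f_1,f_2): lcm = uv. S = -44/3u - 5/3v + 49/3.
  leading term u: no divisor's leading term divides it; move -44/3u to the remainder.
  leading term v: no divisor's leading term divides it; move -5/3v to the remainder.
  leading term 1: no divisor's leading term divides it; move 49/3 to the remainder.
  remainder -44/3u - 5/3v + 49/3 ≠ 0; add g_3 = -44/3u - 5/3v + 49/3 to the basis.

S(f_1,g_3): lcm = uv. S = -8/3u - 5/44v^2 + 191/132v + 4/3.
  leading term u: subtract (2/11)·g_3 from -8/3u - 5/44v^2 + 191/132v + 4/3 → -5/44v^2 + 7/4v - 18/11
  leading term v^2: no divisor's leading term divides it; move -5/44v^2 to the remainder.
  leading term v: no divisor's leading term divides it; move 7/4v to the remainder.
  leading term 1: no divisor's leading term divides it; move -18/11 to the remainder.
  remainder -5/44v^2 + 7/4v - 18/11 ≠ 0; add g_4 = -5/44v^2 + 7/4v - 18/11 to the basis.

S(f_2,g_3): lcm = uv. S = 12u - 5/44v^2 + 137/44v - 15.
  leading term u: subtract (-9/11)·g_3 from 12u - 5/44v^2 + 137/44v - 15 → -5/44v^2 + 7/4v - 18/11
  leading term v^2: subtract (1)·g_4 from -5/44v^2 + 7/4v - 18/11 → 0
  remainder 0.

S(f_1,g_4): lcm = uv^2. S = 191/15uv - 72/5u + 1/3v^2 + 4/3v.
  leading term uv: subtract (191/45)·f_1 from 191/15uv - 72/5u + 1/3v^2 + 4/3v → 176/9u + 1/3v^2 - 131/45v - 764/45
  leading term u: subtract (-4/3)·g_3 from 176/9u + 1/3v^2 - 131/45v - 764/45 → 1/3v^2 - 77/15v + 24/5
  leading term v^2: subtract (-44/15)·g_4 from 1/3v^2 - 77/15v + 24/5 → 0
  remainder 0.

S(f_2,g_4): lcm = uv^2. S = 137/5uv - 72/5u + 2v^2 - 15v.
  leading term uv: subtract (137/15)·f_1 from 137/5uv - 72/5u + 2v^2 - 15v → 176/3u + 2v^2 - 362/15v - 548/15
  leading term u: subtract (-4)·g_3 from 176/3u + 2v^2 - 362/15v - 548/15 → 2v^2 - 154/5v + 144/5
  leading term v^2: subtract (-88/5)·g_4 from 2v^2 - 154/5v + 144/5 → 0
  remainder 0.

S(g_3,g_4): leading monomials are coprime, so the S-polynomial reduces to 0 (Buchberger's first criterion).
Every S-polynomial of the final basis reduces to 0, so we have a Gröbner basis.
Inter-reduce: drop elements whose leading term is divisible by another's, tail-reduce, and make monic.

G = {u + 5/44v - 49/44, v^2 - 77/5v + 72/5}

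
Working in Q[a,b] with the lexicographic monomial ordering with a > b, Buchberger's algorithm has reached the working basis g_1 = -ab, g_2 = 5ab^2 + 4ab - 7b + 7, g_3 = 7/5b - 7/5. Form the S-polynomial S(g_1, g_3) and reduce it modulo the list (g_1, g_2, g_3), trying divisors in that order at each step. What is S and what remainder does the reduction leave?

S(g_1, g_3) = a; remainder on division = a.

lcm(LM(g_1), LM(g_3)) = ab.
S = (lcm/LT(g_1))·g_1 − (lcm/LT(g_3))·g_3 = a.
Reduce S modulo (g_1, g_2, g_3) in that order:
  leading term a: no divisor's leading term divides it; move a to the remainder.
The remainder a is nonzero, so it would be added as the next basis element.
An S-polynomial is built so that the two leading terms cancel; whether anything survives reduction is exactly the Gröbner-basis criterion.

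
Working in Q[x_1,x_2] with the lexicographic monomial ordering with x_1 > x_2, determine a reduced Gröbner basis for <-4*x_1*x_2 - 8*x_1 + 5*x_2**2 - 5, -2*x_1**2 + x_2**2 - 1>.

f_1 = -4*x_1*x_2 - 8*x_1 + 5*x_2**2 - 5, LT = x_1*x_2.
f_2 = -2*x_1**2 + x_2**2 - 1, LT = x_1**2.

S(f_1,f_2): lcm = x_1**2*x_2. S = 2*x_1**2 - 5/4*x_1*x_2**2 + 5/4*x_1 + 1/2*x_2**3 - 1/2*x_2.
  reduce S modulo (f_1, f_2):
  remainder -15/4*x_1 - 17/16*x_2**3 + 33/8*x_2**2 + 17/16*x_2 - 33/8 ≠ 0; add g_3 = -15/4*x_1 - 17/16*x_2**3 + 33/8*x_2**2 + 17/16*x_2 - 33/8 to the basis.

S(f_1,g_3): lcm = x_1*x_2. S = 2*x_1 - 17/60*x_2**4 + 11/10*x_2**3 - 29/30*x_2**2 - 11/10*x_2 + 5/4.
  reduce S modulo (f_1, f_2, g_3):
  remainder -17/60*x_2**4 + 8/15*x_2**3 + 37/30*x_2**2 - 8/15*x_2 - 19/20 ≠ 0; add g_4 = -17/60*x_2**4 + 8/15*x_2**3 + 37/30*x_2**2 - 8/15*x_2 - 19/20 to the basis.

The other S-polynomials (S(f_2,g_3), S(f_1,g_4), S(f_2,g_4), S(g_3,g_4)) all reduce to 0 modulo the current basis, so we have a Gröbner basis.
Inter-reduce: drop elements whose leading term is divisible by another's, tail-reduce, and make monic.

G = {x_1 + 17/60*x_2**3 - 11/10*x_2**2 - 17/60*x_2 + 11/10, x_2**4 - 32/17*x_2**3 - 74/17*x_2**2 + 32/17*x_2 + 57/17}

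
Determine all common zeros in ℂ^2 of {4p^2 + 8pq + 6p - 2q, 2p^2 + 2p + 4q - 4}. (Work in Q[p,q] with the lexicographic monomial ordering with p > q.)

Compute a lex Gröbner basis by Buchberger's algorithm.
f_1 = 4p^2 + 8pq + 6p - 2q, LT = p^2.
f_2 = 2p^2 + 2p + 4q - 4, LT = p^2.

S(f_1,f_2): lcm = p^2. S = 2pq + 1/2p - 5/2q + 2.
  leading term pq: no divisor's leading term divides it; move 2pq to the remainder.
  leading term p: no divisor's leading term divides it; move 1/2p to the remainder.
  leading term q: no divisor's leading term divides it; move -5/2q to the remainder.
  leading term 1: no divisor's leading term divides it; move 2 to the remainder.
  remainder 2pq + 1/2p - 5/2q + 2 ≠ 0; add h_3 = 2pq + 1/2p - 5/2q + 2 to the basis.

S(f_1,h_3): lcm = p^2q. S = -1/4p^2 + 2pq^2 + 11/4pq - p - 1/2q^2.
  leading term p^2: subtract (-1/16)·f_1 from -1/4p^2 + 2pq^2 + 11/4pq - p - 1/2q^2 → 2pq^2 + 13/4pq - 5/8p - 1/2q^2 - 1/8q
  leading term pq^2: subtract (q)·h_3 from 2pq^2 + 13/4pq - 5/8p - 1/2q^2 - 1/8q → 11/4pq - 5/8p + 2q^2 - 17/8q
  leading term pq: subtract (11/8)·h_3 from 11/4pq - 5/8p + 2q^2 - 17/8q → -21/16p + 2q^2 + 21/16q - 11/4
  leading term p: no divisor's leading term divides it; move -21/16p to the remainder.
  leading term q^2: no divisor's leading term divides it; move 2q^2 to the remainder.
  leading term q: no divisor's leading term divides it; move 21/16q to the remainder.
  leading term 1: no divisor's leading term divides it; move -11/4 to the remainder.
  remainder -21/16p + 2q^2 + 21/16q - 11/4 ≠ 0; add h_4 = -21/16p + 2q^2 + 21/16q - 11/4 to the basis.

S(h_3,h_4): lcm = pq. S = 1/4p + 32/21q^3 + q^2 - 281/84q + 1.
  leading term p: subtract (-4/21)·h_4 from 1/4p + 32/21q^3 + q^2 - 281/84q + 1 → 32/21q^3 + 29/21q^2 - 65/21q + 10/21
  leading term q^3: no divisor's leading term divides it; move 32/21q^3 to the remainder.
  leading term q^2: no divisor's leading term divides it; move 29/21q^2 to the remainder.
  leading term q: no divisor's leading term divides it; move -65/21q to the remainder.
  leading term 1: no divisor's leading term divides it; move 10/21 to the remainder.
  remainder 32/21q^3 + 29/21q^2 - 65/21q + 10/21 ≠ 0; add h_5 = 32/21q^3 + 29/21q^2 - 65/21q + 10/21 to the basis.

The other S-polynomials (S(f_2,h_3), S(f_1,h_4), S(f_2,h_4), S(f_1,h_5), S(f_2,h_5), S(h_3,h_5), S(h_4,h_5)) all reduce to 0 modulo the current basis, so we have a Gröbner basis.
Inter-reduce: drop elements whose leading term is divisible by another's, tail-reduce, and make monic.
Reduced Gröbner basis: {p - 32/21q^2 - q + 44/21, q^3 + 29/32q^2 - 65/32q + 5/16}.

Since the basis is lex-ordered, q^3 + 29/32q^2 - 65/32q + 5/16 is univariate in q. Its roots are {-2, 35/64 - 3*sqrt(65)/64, 3*sqrt(65)/64 + 35/64}. Back-substituting each root into the other basis elements fixes the other coordinates.
  q = -2: the earlier basis element becomes p - 2 = 0, giving p = 2 — point (2, -2).
  q = 35/64 - 3*sqrt(65)/64: the earlier basis element becomes p + 7/8 + sqrt(65)/8 = 0, giving p = -sqrt(65)/8 - 7/8 — point (-sqrt(65)/8 - 7/8, 35/64 - 3*sqrt(65)/64).
  q = 3*sqrt(65)/64 + 35/64: the earlier basis element becomes p - sqrt(65)/8 + 7/8 = 0, giving p = -7/8 + sqrt(65)/8 — point (-7/8 + sqrt(65)/8, 3*sqrt(65)/64 + 35/64).
Substituting each solution back into the original system confirms all equations vanish.

{(2, -2), (-sqrt(65)/8 - 7/8, 35/64 - 3*sqrt(65)/64), (-7/8 + sqrt(65)/8, 3*sqrt(65)/64 + 35/64)}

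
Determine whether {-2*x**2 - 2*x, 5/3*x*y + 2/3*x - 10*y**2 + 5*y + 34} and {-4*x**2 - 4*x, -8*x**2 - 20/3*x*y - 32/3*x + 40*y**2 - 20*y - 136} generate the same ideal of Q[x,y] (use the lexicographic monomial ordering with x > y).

Two ideals are equal iff their reduced Gröbner bases coincide (the reduced basis is unique for a fixed ordering).
Buchberger on the first generating set:
f_1 = -2*x**2 - 2*x, LT = x**2.
f_2 = 5/3*x*y + 2/3*x - 10*y**2 + 5*y + 34, LT = x*y.

S(f_1,f_2): lcm = x**2*y. S = -2/5*x**2 + 6*x*y**2 - 2*x*y - 102/5*x.
  reduce S modulo (f_1, f_2):
  remainder -456/25*x + 36*y**3 - 222/5*y**2 - 546/5*y + 2244/25 ≠ 0; add g_3 = -456/25*x + 36*y**3 - 222/5*y**2 - 546/5*y + 2244/25 to the basis.

S(f_1,g_3): lcm = x**2. S = 75/38*x*y**3 - 185/76*x*y**2 - 455/76*x*y + 225/38*x.
  reduce S modulo (f_1, f_2, g_3):
  remainder 225/19*y**4 - 375/38*y**3 - 2955/38*y**2 + 630/19*y + 2550/19 ≠ 0; add g_4 = 225/19*y**4 - 375/38*y**3 - 2955/38*y**2 + 630/19*y + 2550/19 to the basis.

The other S-polynomials (S(f_2,g_3), S(f_1,g_4), S(f_2,g_4), S(g_3,g_4)) all reduce to 0 modulo the current basis, so we have a Gröbner basis.
Inter-reduce: drop elements whose leading term is divisible by another's, tail-reduce, and make monic.
Reduced Gröbner basis: {x - 75/38*y**3 + 185/76*y**2 + 455/76*y - 187/38, y**4 - 5/6*y**3 - 197/30*y**2 + 14/5*y + 34/3}.

Buchberger on the second generating set:
h_1 = -4*x**2 - 4*x, LT = x**2.
h_2 = -8*x**2 - 20/3*x*y - 32/3*x + 40*y**2 - 20*y - 136, LT = x**2.

S(h_1,h_2): lcm = x**2. S = -5/6*x*y - 1/3*x + 5*y**2 - 5/2*y - 17.
  reduce S modulo (h_1, h_2):
  remainder -5/6*x*y - 1/3*x + 5*y**2 - 5/2*y - 17 ≠ 0; add k_3 = -5/6*x*y - 1/3*x + 5*y**2 - 5/2*y - 17 to the basis.

S(h_1,k_3): lcm = x**2*y. S = -2/5*x**2 + 6*x*y**2 - 2*x*y - 102/5*x.
  reduce S modulo (h_1, h_2, k_3):
  remainder -456/25*x + 36*y**3 - 222/5*y**2 - 546/5*y + 2244/25 ≠ 0; add k_4 = -456/25*x + 36*y**3 - 222/5*y**2 - 546/5*y + 2244/25 to the basis.

S(h_1,k_4): lcm = x**2. S = 75/38*x*y**3 - 185/76*x*y**2 - 455/76*x*y + 225/38*x.
  reduce S modulo (h_1, h_2, k_3, k_4):
  remainder 225/19*y**4 - 375/38*y**3 - 2955/38*y**2 + 630/19*y + 2550/19 ≠ 0; add k_5 = 225/19*y**4 - 375/38*y**3 - 2955/38*y**2 + 630/19*y + 2550/19 to the basis.

The other S-polynomials (S(h_2,k_3), S(h_2,k_4), S(k_3,k_4), S(h_1,k_5), S(h_2,k_5), S(k_3,k_5), S(k_4,k_5)) all reduce to 0 modulo the current basis, so we have a Gröbner basis.
Inter-reduce: drop elements whose leading term is divisible by another's, tail-reduce, and make monic.
Reduced Gröbner basis: {x - 75/38*y**3 + 185/76*y**2 + 455/76*y - 187/38, y**4 - 5/6*y**3 - 197/30*y**2 + 14/5*y + 34/3}.

The two bases agree; hence the ideals are identical.
The same test decides containment: I ⊆ J iff every generator of I reduces to 0 modulo a Gröbner basis of J.

Yes, the ideals are equal.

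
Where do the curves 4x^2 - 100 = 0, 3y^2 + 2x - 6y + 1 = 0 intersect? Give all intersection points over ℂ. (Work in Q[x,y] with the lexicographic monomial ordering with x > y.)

{(-5, -1), (-5, 3), (5, 1 - 2*sqrt(6)*I/3), (5, 1 + 2*sqrt(6)*I/3)}

Compute a lex Gröbner basis by Buchberger's algorithm.
f_1 = 4x^2 - 100, LT = x^2.
f_2 = 2x + 3y^2 - 6y + 1, LT = x.

S(f_1,f_2): lcm = x^2. S = -3/2xy^2 + 3xy - 1/2x - 25.
  reduce S modulo (f_1, f_2):
  remainder 9/4y^4 - 9y^3 + 21/2y^2 - 3y - 99/4 ≠ 0; add h_3 = 9/4y^4 - 9y^3 + 21/2y^2 - 3y - 99/4 to the basis.

The other S-polynomials (S(f_1,h_3), S(f_2,h_3)) all reduce to 0 modulo the current basis, so we have a Gröbner basis.
Inter-reduce: drop elements whose leading term is divisible by another's, tail-reduce, and make monic.
Reduced Gröbner basis: {x + 3/2y^2 - 3y + 1/2, y^4 - 4y^3 + 14/3y^2 - 4/3y - 11}.

Since the basis is lex-ordered, y^4 - 4y^3 + 14/3y^2 - 4/3y - 11 is univariate in y. Its roots are {-1, 3, 1 - 2*sqrt(6)*I/3, 1 + 2*sqrt(6)*I/3}. Back-substituting each root into the other basis elements fixes the other coordinates.
  y = -1: the earlier basis element becomes x + 5 = 0, giving x = -5 — point (-5, -1).
  y = 3: the earlier basis element becomes x + 5 = 0, giving x = -5 — point (-5, 3).
  y = 1 - 2*sqrt(6)*I/3: the earlier basis element becomes x - 5 = 0, giving x = 5 — point (5, 1 - 2*sqrt(6)*I/3).
  y = 1 + 2*sqrt(6)*I/3: the earlier basis element becomes x - 5 = 0, giving x = 5 — point (5, 1 + 2*sqrt(6)*I/3).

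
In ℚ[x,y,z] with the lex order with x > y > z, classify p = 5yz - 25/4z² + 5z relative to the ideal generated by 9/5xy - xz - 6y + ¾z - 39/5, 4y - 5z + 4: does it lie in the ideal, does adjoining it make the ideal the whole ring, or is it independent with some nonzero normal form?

First compute the reduced Gröbner basis of I by Buchberger's algorithm.
f_1 = 9/5xy - xz - 6y + ¾z - 39/5, LT = xy.
f_2 = 4y - 5z + 4, LT = y.

S(f_1,f_2): lcm = xy. S = 25/36xz - x - 10/3y + 5/12z - 13/3.
  reduce S modulo (f_1, f_2):
  remainder 25/36xz - x - 15/4z - 1 ≠ 0; add h_3 = 25/36xz - x - 15/4z - 1 to the basis.

The other S-polynomials (S(f_1,h_3), S(f_2,h_3)) all reduce to 0 modulo the current basis, so we have a Gröbner basis.
Inter-reduce: drop elements whose leading term is divisible by another's, tail-reduce, and make monic.
Reduced Gröbner basis: {xz - 36/25x - 27/5z - 36/25, y - 5/4z + 1}.
Label its elements g_1 = xz - 36/25x - 27/5z - 36/25, g_2 = y - 5/4z + 1.

Reduce p = 5yz - 25/4z² + 5z modulo G:
  leading term yz: subtract (5z)·g_2 from 5yz - 25/4z² + 5z → 0
  normal form = 0.
Since the normal form is 0, p ∈ I.

5yz - 25/4z² + 5z lies in I (it reduces to 0).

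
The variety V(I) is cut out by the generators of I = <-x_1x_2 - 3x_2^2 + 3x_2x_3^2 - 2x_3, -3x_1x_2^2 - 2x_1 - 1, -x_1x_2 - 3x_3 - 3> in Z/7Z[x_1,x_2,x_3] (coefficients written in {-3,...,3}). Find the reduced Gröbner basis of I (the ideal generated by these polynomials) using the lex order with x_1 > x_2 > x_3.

f_1 = -x_1x_2 - 3x_2^2 + 3x_2x_3^2 - 2x_3, LT = x_1x_2.
f_2 = -3x_1x_2^2 - 2x_1 - 1, LT = x_1x_2^2.
f_3 = -x_1x_2 - 3x_3 - 3, LT = x_1x_2.

S(f_1,f_2): lcm = x_1x_2^2. S = -3x_1 + 3x_2^3 - 3x_2^2x_3^2 + 2x_2x_3 + 2.
  reduce S modulo (f_1, f_2, f_3):
  remainder -3x_1 + 3x_2^3 - 3x_2^2x_3^2 + 2x_2x_3 + 2 ≠ 0; add g_4 = -3x_1 + 3x_2^3 - 3x_2^2x_3^2 + 2x_2x_3 + 2 to the basis.

S(f_1,f_3): lcm = x_1x_2. S = 3x_2^2 - 3x_2x_3^2 - x_3 - 3.
  reduce S modulo (f_1, f_2, f_3, g_4):
  remainder 3x_2^2 - 3x_2x_3^2 - x_3 - 3 ≠ 0; add g_5 = 3x_2^2 - 3x_2x_3^2 - x_3 - 3 to the basis.

S(f_1,g_4): lcm = x_1x_2. S = x_2^4 - x_2^3x_3^2 + 3x_2^2x_3 + 3x_2^2 - 3x_2x_3^2 + 3x_2 + 2x_3.
  reduce S modulo (f_1, f_2, f_3, g_4, g_5):
  remainder x_2x_3^3 + x_2x_3^2 + 3x_2 - 2x_3^2 + 2x_3 - 3 ≠ 0; add g_6 = x_2x_3^3 + x_2x_3^2 + 3x_2 - 2x_3^2 + 2x_3 - 3 to the basis.

S(f_2,g_4): lcm = x_1x_2^2. S = 3x_1 + x_2^5 - x_2^4x_3^2 + 3x_2^3x_3 + 3x_2^2 - 2.
  reduce S modulo (f_1, f_2, f_3, g_4, g_5, g_6):
  remainder -2x_2x_3^2 + 2x_2x_3 - 3x_2 - 3x_3^3 - 3x_3^2 + x_3 + 3 ≠ 0; add g_7 = -2x_2x_3^2 + 2x_2x_3 - 3x_2 - 3x_3^3 - 3x_3^2 + x_3 + 3 to the basis.

S(f_1,g_6): lcm = x_1x_2x_3^3. S = -x_1x_2x_3^2 - 3x_1x_2 + 2x_1x_3^2 - 2x_1x_3 + 3x_1 + 3x_2^2x_3^3 - 3x_2x_3^5 + 2x_3^4.
  reduce S modulo (f_1, f_2, f_3, g_4, g_5, g_6, g_7):
  remainder -x_2x_3 + 3x_3^4 + 2x_3^3 + 2x_3^2 - 2x_3 ≠ 0; add g_8 = -x_2x_3 + 3x_3^4 + 2x_3^3 + 2x_3^2 - 2x_3 to the basis.

S(f_2,g_8): lcm = x_1x_2^2x_3. S = 3x_1x_2x_3^4 + 2x_1x_2x_3^3 + 2x_1x_2x_3^2 - 2x_1x_2x_3 + 3x_1x_3 - 2x_3.
  reduce S modulo (f_1, f_2, f_3, g_4, g_5, g_6, g_7, g_8):
  remainder -x_2 - 2x_3^5 + 3x_3^4 - x_3^3 - 3x_3^2 - x_3 + 1 ≠ 0; add g_9 = -x_2 - 2x_3^5 + 3x_3^4 - x_3^3 - 3x_3^2 - x_3 + 1 to the basis.

S(g_6,g_8): lcm = x_2x_3^3. S = x_2x_3^2 + 3x_2 + 3x_3^6 + 2x_3^5 + 2x_3^4 - 2x_3^3 - 2x_3^2 + 2x_3 - 3.
  reduce S modulo (f_1, f_2, f_3, g_4, g_5, g_6, g_7, g_8, g_9):
  remainder 3x_3^6 - x_3^5 - x_3^4 - 3x_3^3 + x_3^2 - x_3 ≠ 0; add g_10 = 3x_3^6 - x_3^5 - x_3^4 - 3x_3^3 + x_3^2 - x_3 to the basis.

The other S-polynomials (S(f_2,f_3), S(f_3,g_4), S(f_1,g_5), S(f_2,g_5), S(f_3,g_5), S(g_4,g_5), S(f_2,g_6), S(f_3,g_6), S(g_4,g_6), S(g_5,g_6), S(f_1,g_7), S(f_2,g_7), S(f_3,g_7), S(g_4,g_7), S(g_5,g_7), S(g_6,g_7), S(f_1,g_8), S(f_3,g_8), S(g_4,g_8), S(g_5,g_8), S(g_7,g_8), S(f_1,g_9), S(f_2,g_9), S(f_3,g_9), S(g_4,g_9), S(g_5,g_9), S(g_6,g_9), S(g_7,g_9), S(g_8,g_9), S(f_1,g_10), S(f_2,g_10), S(f_3,g_10), S(g_4,g_10), S(g_5,g_10), S(g_6,g_10), S(g_7,g_10), S(g_8,g_10), S(g_9,g_10)) all reduce to 0 modulo the current basis, so we have a Gröbner basis.
Inter-reduce: drop elements whose leading term is divisible by another's, tail-reduce, and make monic.

G = {x_1 + 2x_3^5 + x_3^4 - x_3^3 + x_3^2 + 3x_3 + 3, x_2 + 2x_3^5 - 3x_3^4 + x_3^3 + 3x_3^2 + x_3 - 1, x_3^6 + 2x_3^5 + 2x_3^4 - x_3^3 - 2x_3^2 + 2x_3}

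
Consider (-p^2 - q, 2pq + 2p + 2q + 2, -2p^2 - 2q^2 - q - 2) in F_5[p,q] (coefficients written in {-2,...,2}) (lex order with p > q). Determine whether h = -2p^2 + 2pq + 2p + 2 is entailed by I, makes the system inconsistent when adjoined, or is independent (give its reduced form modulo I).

First compute the reduced Gröbner basis of I by Buchberger's algorithm.
f_1 = -p^2 - q, LT = p^2.
f_2 = 2pq + 2p + 2q + 2, LT = pq.
f_3 = -2p^2 - 2q^2 - q - 2, LT = p^2.

S(f_1,f_2): lcm = p^2q. S = -p^2 - pq - p + q^2.
  leading term p^2: subtract (1)·f_1 from -p^2 - pq - p + q^2 → -pq - p + q^2 + q
  leading term pq: subtract (2)·f_2 from -pq - p + q^2 + q → q^2 + 2q + 1
  leading term q^2: no divisor's leading term divides it; move q^2 to the remainder.
  leading term q: no divisor's leading term divides it; move 2q to the remainder.
  leading term 1: no divisor's leading term divides it; move 1 to the remainder.
  remainder q^2 + 2q + 1 ≠ 0; add k_4 = q^2 + 2q + 1 to the basis.

The other S-polynomials (S(f_1,f_3), S(f_2,f_3), S(f_1,k_4), S(f_2,k_4), S(f_3,k_4)) all reduce to 0 modulo the current basis, so we have a Gröbner basis.
Inter-reduce: drop elements whose leading term is divisible by another's, tail-reduce, and make monic.
Reduced Gröbner basis: {p^2 + q, pq + p + q + 1, q^2 + 2q + 1}.
Label its elements g_1 = p^2 + q, g_2 = pq + p + q + 1, g_3 = q^2 + 2q + 1.

Reduce h = -2p^2 + 2pq + 2p + 2 modulo G:
  leading term p^2: subtract (-2)·g_1 from -2p^2 + 2pq + 2p + 2 → 2pq + 2p + 2q + 2
  leading term pq: subtract (2)·g_2 from 2pq + 2p + 2q + 2 → 0
  normal form = 0.
Since the normal form is 0, h ∈ I.

-2p^2 + 2pq + 2p + 2 lies in I (it reduces to 0).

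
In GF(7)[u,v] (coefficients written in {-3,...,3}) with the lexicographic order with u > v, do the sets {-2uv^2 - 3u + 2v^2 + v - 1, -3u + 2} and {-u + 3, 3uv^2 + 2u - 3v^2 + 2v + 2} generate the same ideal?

Yes, the ideals are equal.

For a fixed monomial order, each ideal has a unique reduced Gröbner basis; comparing bases decides equality.
Buchberger on the first generating set:
f_1 = -2uv^2 - 3u + 2v^2 + v - 1, LT = uv^2.
f_2 = -3u + 2, LT = u.

S(f_1,f_2): lcm = uv^2. S = -2u + 2v^2 + 3v - 3.
  leading term u: subtract (3)·f_2 from -2u + 2v^2 + 3v - 3 → 2v^2 + 3v - 2
  leading term v^2: no divisor's leading term divides it; move 2v^2 to the remainder.
  leading term v: no divisor's leading term divides it; move 3v to the remainder.
  leading term 1: no divisor's leading term divides it; move -2 to the remainder.
  remainder 2v^2 + 3v - 2 ≠ 0; add g_3 = 2v^2 + 3v - 2 to the basis.

The other S-polynomials (S(f_1,g_3), S(f_2,g_3)) all reduce to 0 modulo the current basis, so we have a Gröbner basis.
Inter-reduce: drop elements whose leading term is divisible by another's, tail-reduce, and make monic.
Reduced Gröbner basis: {u - 3, v^2 - 2v - 1}.

Buchberger on the second generating set:
h_1 = -u + 3, LT = u.
h_2 = 3uv^2 + 2u - 3v^2 + 2v + 2, LT = uv^2.

S(h_1,h_2): lcm = uv^2. S = -3u - 2v^2 - 3v - 3.
  leading term u: subtract (3)·h_1 from -3u - 2v^2 - 3v - 3 → -2v^2 - 3v + 2
  leading term v^2: no divisor's leading term divides it; move -2v^2 to the remainder.
  leading term v: no divisor's leading term divides it; move -3v to the remainder.
  leading term 1: no divisor's leading term divides it; move 2 to the remainder.
  remainder -2v^2 - 3v + 2 ≠ 0; add k_3 = -2v^2 - 3v + 2 to the basis.

The other S-polynomials (S(h_1,k_3), S(h_2,k_3)) all reduce to 0 modulo the current basis, so we have a Gröbner basis.
Inter-reduce: drop elements whose leading term is divisible by another's, tail-reduce, and make monic.
Reduced Gröbner basis: {u - 3, v^2 - 2v - 1}.

These coincide, so the ideals are equal.
The choice of monomial ordering does not affect the verdict — as long as both bases are computed under the same ordering, their equality decides ideal equality.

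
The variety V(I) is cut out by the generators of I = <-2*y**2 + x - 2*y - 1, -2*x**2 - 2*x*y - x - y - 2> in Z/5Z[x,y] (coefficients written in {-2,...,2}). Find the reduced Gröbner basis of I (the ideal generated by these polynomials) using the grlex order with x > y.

f_1 = -2*y**2 + x - 2*y - 1, LT = y**2.
f_2 = -2*x**2 - 2*x*y - x - y - 2, LT = x**2.

S(f_1,f_2): leading monomials are coprime, so the S-polynomial reduces to 0 (Buchberger's first criterion).
Every S-polynomial of the final basis reduces to 0, so we have a Gröbner basis.

G = {x**2 + x*y - 2*x - 2*y + 1, y**2 + 2*x + y - 2}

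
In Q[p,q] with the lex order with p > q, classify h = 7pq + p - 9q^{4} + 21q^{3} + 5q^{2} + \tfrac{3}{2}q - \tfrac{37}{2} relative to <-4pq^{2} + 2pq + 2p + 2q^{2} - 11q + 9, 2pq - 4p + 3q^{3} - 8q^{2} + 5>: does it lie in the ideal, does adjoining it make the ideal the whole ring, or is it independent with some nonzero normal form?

7pq + p - 9q^{4} + 21q^{3} + 5q^{2} + \tfrac{3}{2}q - \tfrac{37}{2} lies in I (it reduces to 0).

First compute the reduced Gröbner basis of I by Buchberger's algorithm.
f_1 = -4pq^{2} + 2pq + 2p + 2q^{2} - 11q + 9, LT = pq^{2}.
f_2 = 2pq - 4p + 3q^{3} - 8q^{2} + 5, LT = pq.

S(f_1,f_2): lcm = pq^{2}. S = \tfrac{3}{2}pq - \tfrac{1}{2}p - \tfrac{3}{2}q^{4} + 4q^{3} - \tfrac{1}{2}q^{2} + \tfrac{1}{4}q - \tfrac{9}{4}.
  leading term pq: subtract (\tfrac{3}{4})·f_2 from \tfrac{3}{2}pq - \tfrac{1}{2}p - \tfrac{3}{2}q^{4} + 4q^{3} - \tfrac{1}{2}q^{2} + \tfrac{1}{4}q - \tfrac{9}{4} → \tfrac{5}{2}p - \tfrac{3}{2}q^{4} + \tfrac{7}{4}q^{3} + \tfrac{11}{2}q^{2} + \tfrac{1}{4}q - 6
  leading term p: no divisor's leading term divides it; move \tfrac{5}{2}p to the remainder.
  leading term q^{4}: no divisor's leading term divides it; move -\tfrac{3}{2}q^{4} to the remainder.
  leading term q^{3}: no divisor's leading term divides it; move \tfrac{7}{4}q^{3} to the remainder.
  leading term q^{2}: no divisor's leading term divides it; move \tfrac{11}{2}q^{2} to the remainder.
  leading term q: no divisor's leading term divides it; move \tfrac{1}{4}q to the remainder.
  leading term 1: no divisor's leading term divides it; move -6 to the remainder.
  remainder \tfrac{5}{2}p - \tfrac{3}{2}q^{4} + \tfrac{7}{4}q^{3} + \tfrac{11}{2}q^{2} + \tfrac{1}{4}q - 6 ≠ 0; add k_3 = \tfrac{5}{2}p - \tfrac{3}{2}q^{4} + \tfrac{7}{4}q^{3} + \tfrac{11}{2}q^{2} + \tfrac{1}{4}q - 6 to the basis.

S(f_1,k_3): lcm = pq^{2}. S = -\tfrac{1}{2}pq - \tfrac{1}{2}p + \tfrac{3}{5}q^{6} - \tfrac{7}{10}q^{5} - \tfrac{11}{5}q^{4} - \tfrac{1}{10}q^{3} + \tfrac{19}{10}q^{2} + \tfrac{11}{4}q - \tfrac{9}{4}.
  leading term pq: subtract (-\tfrac{1}{4})·f_2 from -\tfrac{1}{2}pq - \tfrac{1}{2}p + \tfrac{3}{5}q^{6} - \tfrac{7}{10}q^{5} - \tfrac{11}{5}q^{4} - \tfrac{1}{10}q^{3} + \tfrac{19}{10}q^{2} + \tfrac{11}{4}q - \tfrac{9}{4} → -\tfrac{3}{2}p + \tfrac{3}{5}q^{6} - \tfrac{7}{10}q^{5} - \tfrac{11}{5}q^{4} + \tfrac{13}{20}q^{3} - \tfrac{1}{10}q^{2} + \tfrac{11}{4}q - 1
  leading term p: subtract (-\tfrac{3}{5})·k_3 from -\tfrac{3}{2}p + \tfrac{3}{5}q^{6} - \tfrac{7}{10}q^{5} - \tfrac{11}{5}q^{4} + \tfrac{13}{20}q^{3} - \tfrac{1}{10}q^{2} + \tfrac{11}{4}q - 1 → \tfrac{3}{5}q^{6} - \tfrac{7}{10}q^{5} - \tfrac{31}{10}q^{4} + \tfrac{17}{10}q^{3} + \tfrac{16}{5}q^{2} + \tfrac{29}{10}q - \tfrac{23}{5}
  leading term q^{6}: no divisor's leading term divides it; move \tfrac{3}{5}q^{6} to the remainder.
  leading term q^{5}: no divisor's leading term divides it; move -\tfrac{7}{10}q^{5} to the remainder.
  leading term q^{4}: no divisor's leading term divides it; move -\tfrac{31}{10}q^{4} to the remainder.
  leading term q^{3}: no divisor's leading term divides it; move \tfrac{17}{10}q^{3} to the remainder.
  leading term q^{2}: no divisor's leading term divides it; move \tfrac{16}{5}q^{2} to the remainder.
  leading term q: no divisor's leading term divides it; move \tfrac{29}{10}q to the remainder.
  leading term 1: no divisor's leading term divides it; move -\tfrac{23}{5} to the remainder.
  remainder \tfrac{3}{5}q^{6} - \tfrac{7}{10}q^{5} - \tfrac{31}{10}q^{4} + \tfrac{17}{10}q^{3} + \tfrac{16}{5}q^{2} + \tfrac{29}{10}q - \tfrac{23}{5} ≠ 0; add k_4 = \tfrac{3}{5}q^{6} - \tfrac{7}{10}q^{5} - \tfrac{31}{10}q^{4} + \tfrac{17}{10}q^{3} + \tfrac{16}{5}q^{2} + \tfrac{29}{10}q - \tfrac{23}{5} to the basis.

S(f_2,k_3): lcm = pq. S = -2p + \tfrac{3}{5}q^{5} - \tfrac{7}{10}q^{4} - \tfrac{7}{10}q^{3} - \tfrac{41}{10}q^{2} + \tfrac{12}{5}q + \tfrac{5}{2}.
  leading term p: subtract (-\tfrac{4}{5})·k_3 from -2p + \tfrac{3}{5}q^{5} - \tfrac{7}{10}q^{4} - \tfrac{7}{10}q^{3} - \tfrac{41}{10}q^{2} + \tfrac{12}{5}q + \tfrac{5}{2} → \tfrac{3}{5}q^{5} - \tfrac{19}{10}q^{4} + \tfrac{7}{10}q^{3} + \tfrac{3}{10}q^{2} + \tfrac{13}{5}q - \tfrac{23}{10}
  leading term q^{5}: no divisor's leading term divides it; move \tfrac{3}{5}q^{5} to the remainder.
  leading term q^{4}: no divisor's leading term divides it; move -\tfrac{19}{10}q^{4} to the remainder.
  leading term q^{3}: no divisor's leading term divides it; move \tfrac{7}{10}q^{3} to the remainder.
  leading term q^{2}: no divisor's leading term divides it; move \tfrac{3}{10}q^{2} to the remainder.
  leading term q: no divisor's leading term divides it; move \tfrac{13}{5}q to the remainder.
  leading term 1: no divisor's leading term divides it; move -\tfrac{23}{10} to the remainder.
  remainder \tfrac{3}{5}q^{5} - \tfrac{19}{10}q^{4} + \tfrac{7}{10}q^{3} + \tfrac{3}{10}q^{2} + \tfrac{13}{5}q - \tfrac{23}{10} ≠ 0; add k_5 = \tfrac{3}{5}q^{5} - \tfrac{19}{10}q^{4} + \tfrac{7}{10}q^{3} + \tfrac{3}{10}q^{2} + \tfrac{13}{5}q - \tfrac{23}{10} to the basis.

The other S-polynomials (S(f_1,k_4), S(f_2,k_4), S(k_3,k_4), S(f_1,k_5), S(f_2,k_5), S(k_3,k_5), S(k_4,k_5)) all reduce to 0 modulo the current basis, so we have a Gröbner basis.
Inter-reduce: drop elements whose leading term is divisible by another's, tail-reduce, and make monic.
Reduced Gröbner basis: {p - \tfrac{3}{5}q^{4} + \tfrac{7}{10}q^{3} + \tfrac{11}{5}q^{2} + \tfrac{1}{10}q - \tfrac{12}{5}, q^{5} - \tfrac{19}{6}q^{4} + \tfrac{7}{6}q^{3} + \tfrac{1}{2}q^{2} + \tfrac{13}{3}q - \tfrac{23}{6}}.
Label its elements g_1 = p - \tfrac{3}{5}q^{4} + \tfrac{7}{10}q^{3} + \tfrac{11}{5}q^{2} + \tfrac{1}{10}q - \tfrac{12}{5}, g_2 = q^{5} - \tfrac{19}{6}q^{4} + \tfrac{7}{6}q^{3} + \tfrac{1}{2}q^{2} + \tfrac{13}{3}q - \tfrac{23}{6}.

Reduce h = 7pq + p - 9q^{4} + 21q^{3} + 5q^{2} + \tfrac{3}{2}q - \tfrac{37}{2} modulo G:
  leading term pq: subtract (7q)·g_1 from 7pq + p - 9q^{4} + 21q^{3} + 5q^{2} + \tfrac{3}{2}q - \tfrac{37}{2} → p + \tfrac{21}{5}q^{5} - \tfrac{139}{10}q^{4} + \tfrac{28}{5}q^{3} + \tfrac{43}{10}q^{2} + \tfrac{183}{10}q - \tfrac{37}{2}
  leading term p: subtract (1)·g_1 from p + \tfrac{21}{5}q^{5} - \tfrac{139}{10}q^{4} + \tfrac{28}{5}q^{3} + \tfrac{43}{10}q^{2} + \tfrac{183}{10}q - \tfrac{37}{2} → \tfrac{21}{5}q^{5} - \tfrac{133}{10}q^{4} + \tfrac{49}{10}q^{3} + \tfrac{21}{10}q^{2} + \tfrac{91}{5}q - \tfrac{161}{10}
  leading term q^{5}: subtract (\tfrac{21}{5})·g_2 from \tfrac{21}{5}q^{5} - \tfrac{133}{10}q^{4} + \tfrac{49}{10}q^{3} + \tfrac{21}{10}q^{2} + \tfrac{91}{5}q - \tfrac{161}{10} → 0
  normal form = 0.
Since the normal form is 0, h ∈ I.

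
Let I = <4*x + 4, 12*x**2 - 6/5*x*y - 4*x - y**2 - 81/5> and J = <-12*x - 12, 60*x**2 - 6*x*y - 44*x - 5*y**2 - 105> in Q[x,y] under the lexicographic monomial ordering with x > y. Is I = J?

Since reduced Gröbner bases are canonical representatives of ideals under a given ordering, it suffices to compute and compare them.
Buchberger on the first generating set:
f_1 = 4*x + 4, LT = x.
f_2 = 12*x**2 - 6/5*x*y - 4*x - y**2 - 81/5, LT = x**2.

S(f_1,f_2): lcm = x**2. S = 1/10*x*y + 4/3*x + 1/12*y**2 + 27/20.
  reduce S modulo (f_1, f_2):
  remainder 1/12*y**2 - 1/10*y + 1/60 ≠ 0; add g_3 = 1/12*y**2 - 1/10*y + 1/60 to the basis.

The other S-polynomials (S(f_1,g_3), S(f_2,g_3)) all reduce to 0 modulo the current basis, so we have a Gröbner basis.
Inter-reduce: drop elements whose leading term is divisible by another's, tail-reduce, and make monic.
Reduced Gröbner basis: {x + 1, y**2 - 6/5*y + 1/5}.

Buchberger on the second generating set:
h_1 = -12*x - 12, LT = x.
h_2 = 60*x**2 - 6*x*y - 44*x - 5*y**2 - 105, LT = x**2.

S(h_1,h_2): lcm = x**2. S = 1/10*x*y + 26/15*x + 1/12*y**2 + 7/4.
  reduce S modulo (h_1, h_2):
  remainder 1/12*y**2 - 1/10*y + 1/60 ≠ 0; add k_3 = 1/12*y**2 - 1/10*y + 1/60 to the basis.

The other S-polynomials (S(h_1,k_3), S(h_2,k_3)) all reduce to 0 modulo the current basis, so we have a Gröbner basis.
Inter-reduce: drop elements whose leading term is divisible by another's, tail-reduce, and make monic.
Reduced Gröbner basis: {x + 1, y**2 - 6/5*y + 1/5}.

These coincide, so the ideals are equal.

Yes, the ideals are equal.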